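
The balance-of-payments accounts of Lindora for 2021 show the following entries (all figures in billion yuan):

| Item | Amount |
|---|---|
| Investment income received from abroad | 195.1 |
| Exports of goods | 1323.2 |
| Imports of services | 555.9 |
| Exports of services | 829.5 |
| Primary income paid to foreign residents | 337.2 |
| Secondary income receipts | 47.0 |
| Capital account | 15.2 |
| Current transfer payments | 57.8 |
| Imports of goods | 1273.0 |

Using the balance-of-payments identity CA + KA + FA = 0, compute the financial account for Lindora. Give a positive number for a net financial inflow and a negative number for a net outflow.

-186.1

Goods balance = 1323.2 - 1273.0 = 50.2
Services balance = 829.5 - 555.9 = 273.6
Trade balance (goods + services) = 50.2 + 273.6 = 323.8
Net primary income = 195.1 - 337.2 = -142.1
Net secondary income = 47.0 - 57.8 = -10.8
Current account = 323.8 + (-142.1) + (-10.8) = 170.9
Financial account = -(170.9 + 15.2) = -186.1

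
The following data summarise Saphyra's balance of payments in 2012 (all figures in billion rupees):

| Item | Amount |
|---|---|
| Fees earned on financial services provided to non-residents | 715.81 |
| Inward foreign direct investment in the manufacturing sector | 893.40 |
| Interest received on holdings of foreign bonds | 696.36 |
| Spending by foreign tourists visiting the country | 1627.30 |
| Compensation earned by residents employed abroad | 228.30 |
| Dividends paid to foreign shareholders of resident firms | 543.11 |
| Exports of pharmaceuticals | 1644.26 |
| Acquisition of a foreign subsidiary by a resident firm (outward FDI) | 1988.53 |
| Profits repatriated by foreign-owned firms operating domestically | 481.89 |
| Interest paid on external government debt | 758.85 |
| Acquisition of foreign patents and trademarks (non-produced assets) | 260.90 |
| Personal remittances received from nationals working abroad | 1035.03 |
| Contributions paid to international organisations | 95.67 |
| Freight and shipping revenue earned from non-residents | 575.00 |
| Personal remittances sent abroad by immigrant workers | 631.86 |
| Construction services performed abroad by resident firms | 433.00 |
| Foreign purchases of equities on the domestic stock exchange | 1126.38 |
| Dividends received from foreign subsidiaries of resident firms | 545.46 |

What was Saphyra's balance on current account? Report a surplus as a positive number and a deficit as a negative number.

4989.14

Goods: 1644.26
Services: 575.00 + 715.81 + 1627.30 + 433.00 = 3351.11
Primary income: -758.85 + 545.46 + 696.36 + 228.30 - 481.89 - 543.11 = -313.73
Secondary income: -631.86 - 95.67 + 1035.03 = 307.50
Current account = 1644.26 + 3351.11 + (-313.73) + 307.50 = 4989.14
(Excluded from the current account — financial account: inward foreign direct investment in the manufacturing sector 893.40, acquisition of a foreign subsidiary by a resident firm (outward FDI) 1988.53, foreign purchases of equities on the domestic stock exchange 1126.38; capital account: acquisition of foreign patents and trademarks (non-produced assets) 260.90.)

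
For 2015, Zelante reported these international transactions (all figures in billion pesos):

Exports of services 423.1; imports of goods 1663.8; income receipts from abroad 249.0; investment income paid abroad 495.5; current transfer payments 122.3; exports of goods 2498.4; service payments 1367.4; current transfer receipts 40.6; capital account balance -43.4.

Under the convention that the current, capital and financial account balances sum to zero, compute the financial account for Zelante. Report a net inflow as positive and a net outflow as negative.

481.3

Goods balance = 2498.4 - 1663.8 = 834.6
Services balance = 423.1 - 1367.4 = -944.3
Trade balance (goods + services) = 834.6 + (-944.3) = -109.7
Net primary income = 249.0 - 495.5 = -246.5
Net secondary income = 40.6 - 122.3 = -81.7
Current account = -109.7 + (-246.5) + (-81.7) = -437.9
Financial account = -(-437.9 + (-43.4)) = 481.3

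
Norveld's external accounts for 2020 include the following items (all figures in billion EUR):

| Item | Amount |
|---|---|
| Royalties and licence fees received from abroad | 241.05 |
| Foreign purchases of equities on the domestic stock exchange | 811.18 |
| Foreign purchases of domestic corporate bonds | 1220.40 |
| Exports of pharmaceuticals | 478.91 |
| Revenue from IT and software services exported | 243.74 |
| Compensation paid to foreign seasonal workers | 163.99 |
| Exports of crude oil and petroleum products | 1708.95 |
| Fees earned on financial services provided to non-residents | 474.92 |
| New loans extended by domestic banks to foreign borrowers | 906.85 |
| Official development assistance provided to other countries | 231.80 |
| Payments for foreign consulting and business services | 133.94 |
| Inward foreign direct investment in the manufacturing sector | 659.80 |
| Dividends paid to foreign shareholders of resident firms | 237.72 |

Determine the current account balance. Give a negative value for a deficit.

2380.12

Goods: 478.91 + 1708.95 = 2187.86
Services: -133.94 + 241.05 + 243.74 + 474.92 = 825.77
Primary income: -237.72 - 163.99 = -401.71
Secondary income: -231.80
Current account = 2187.86 + 825.77 + (-401.71) + (-231.80) = 2380.12
(Excluded from the current account — financial account: foreign purchases of equities on the domestic stock exchange 811.18, foreign purchases of domestic corporate bonds 1220.40, new loans extended by domestic banks to foreign borrowers 906.85, inward foreign direct investment in the manufacturing sector 659.80.)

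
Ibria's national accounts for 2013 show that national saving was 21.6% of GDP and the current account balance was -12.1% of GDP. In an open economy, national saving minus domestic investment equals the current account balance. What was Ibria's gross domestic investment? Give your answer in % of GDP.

I = S - CA = 21.6 - (-12.1) = 33.7

33.7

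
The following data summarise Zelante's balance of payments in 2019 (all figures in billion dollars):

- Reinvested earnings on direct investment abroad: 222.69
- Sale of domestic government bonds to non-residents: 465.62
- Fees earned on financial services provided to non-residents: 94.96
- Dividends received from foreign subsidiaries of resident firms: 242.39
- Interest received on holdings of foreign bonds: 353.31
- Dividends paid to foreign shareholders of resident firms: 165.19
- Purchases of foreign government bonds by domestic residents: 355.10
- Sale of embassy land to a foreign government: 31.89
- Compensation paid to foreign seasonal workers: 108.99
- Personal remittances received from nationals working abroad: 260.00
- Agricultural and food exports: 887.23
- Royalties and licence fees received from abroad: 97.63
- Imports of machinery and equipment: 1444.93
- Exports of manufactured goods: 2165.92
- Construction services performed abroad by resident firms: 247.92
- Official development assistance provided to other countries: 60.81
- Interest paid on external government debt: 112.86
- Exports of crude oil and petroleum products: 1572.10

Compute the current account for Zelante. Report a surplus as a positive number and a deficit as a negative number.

Goods: -1444.93 + 887.23 + 2165.92 + 1572.10 = 3180.32
Services: 247.92 + 94.96 + 97.63 = 440.51
Primary income: 222.69 + 353.31 - 165.19 - 108.99 + 242.39 - 112.86 = 431.35
Secondary income: -60.81 + 260.00 = 199.19
Current account = 3180.32 + 440.51 + 431.35 + 199.19 = 4251.37
(Excluded from the current account — financial account: sale of domestic government bonds to non-residents 465.62, purchases of foreign government bonds by domestic residents 355.10; capital account: sale of embassy land to a foreign government 31.89.)

4251.37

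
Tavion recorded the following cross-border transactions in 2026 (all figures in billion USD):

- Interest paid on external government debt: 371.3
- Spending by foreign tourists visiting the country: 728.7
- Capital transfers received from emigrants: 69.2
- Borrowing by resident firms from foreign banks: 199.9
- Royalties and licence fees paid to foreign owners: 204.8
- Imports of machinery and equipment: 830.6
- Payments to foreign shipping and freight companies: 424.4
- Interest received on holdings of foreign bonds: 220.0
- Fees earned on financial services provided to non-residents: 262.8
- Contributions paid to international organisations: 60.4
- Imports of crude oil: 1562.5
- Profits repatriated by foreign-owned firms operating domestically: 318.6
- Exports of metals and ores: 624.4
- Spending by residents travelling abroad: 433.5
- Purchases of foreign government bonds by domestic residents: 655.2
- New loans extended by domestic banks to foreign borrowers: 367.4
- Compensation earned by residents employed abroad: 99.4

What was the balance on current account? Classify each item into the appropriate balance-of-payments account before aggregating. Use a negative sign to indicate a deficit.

-2270.8

Goods: -830.6 - 1562.5 + 624.4 = -1768.7
Services: 262.8 - 424.4 - 204.8 + 728.7 - 433.5 = -71.2
Primary income: -371.3 + 220.0 + 99.4 - 318.6 = -370.5
Secondary income: -60.4
Current account = (-1768.7) + (-71.2) + (-370.5) + (-60.4) = -2270.8
(Excluded from the current account — capital account: capital transfers received from emigrants 69.2; financial account: borrowing by resident firms from foreign banks 199.9, purchases of foreign government bonds by domestic residents 655.2, new loans extended by domestic banks to foreign borrowers 367.4.)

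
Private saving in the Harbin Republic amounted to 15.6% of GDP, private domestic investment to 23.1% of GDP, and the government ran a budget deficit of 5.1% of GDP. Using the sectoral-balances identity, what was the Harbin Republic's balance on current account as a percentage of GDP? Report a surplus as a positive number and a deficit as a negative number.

By the sectoral-balances identity, CA = (S_private - I) + (T - G).
Private balance = 15.6 - 23.1 = -7.5
Government balance (T - G) = -5.1
CA = -7.5 + (-5.1) = -12.6

-12.6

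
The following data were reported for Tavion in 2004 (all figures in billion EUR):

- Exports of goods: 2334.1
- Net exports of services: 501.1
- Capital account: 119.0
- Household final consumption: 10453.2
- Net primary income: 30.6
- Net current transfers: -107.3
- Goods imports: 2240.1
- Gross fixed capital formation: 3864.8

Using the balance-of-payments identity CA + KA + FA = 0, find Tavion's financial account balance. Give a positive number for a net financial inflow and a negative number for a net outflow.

Goods balance = 2334.1 - 2240.1 = 94.0
Services balance = 501.1
Trade balance (goods + services) = 94.0 + 501.1 = 595.1
Net primary income = 30.6
Net secondary income = -107.3
Current account = 595.1 + 30.6 + (-107.3) = 518.4
Financial account = -(518.4 + 119.0) = -637.4

-637.4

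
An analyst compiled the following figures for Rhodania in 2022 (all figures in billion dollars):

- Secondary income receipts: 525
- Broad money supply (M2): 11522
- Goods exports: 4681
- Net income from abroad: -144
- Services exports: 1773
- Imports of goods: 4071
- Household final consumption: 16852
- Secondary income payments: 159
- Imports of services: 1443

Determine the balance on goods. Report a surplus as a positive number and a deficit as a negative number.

610

Goods balance = 4681 - 4071 = 610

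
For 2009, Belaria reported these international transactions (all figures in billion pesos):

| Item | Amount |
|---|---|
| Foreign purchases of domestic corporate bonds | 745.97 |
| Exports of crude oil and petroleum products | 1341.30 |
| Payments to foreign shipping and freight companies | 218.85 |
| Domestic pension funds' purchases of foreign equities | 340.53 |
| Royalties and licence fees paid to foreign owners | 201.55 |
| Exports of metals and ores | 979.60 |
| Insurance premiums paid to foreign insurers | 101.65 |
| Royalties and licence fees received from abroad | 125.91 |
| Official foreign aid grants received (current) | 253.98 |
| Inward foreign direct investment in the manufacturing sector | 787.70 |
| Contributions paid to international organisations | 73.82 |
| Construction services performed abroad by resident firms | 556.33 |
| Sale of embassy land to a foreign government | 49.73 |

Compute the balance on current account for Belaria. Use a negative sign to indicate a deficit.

Goods: 979.60 + 1341.30 = 2320.90
Services: 556.33 - 218.85 + 125.91 - 201.55 - 101.65 = 160.19
Secondary income: 253.98 - 73.82 = 180.16
Current account = 2320.90 + 160.19 + 180.16 = 2661.25
(Excluded from the current account — financial account: foreign purchases of domestic corporate bonds 745.97, domestic pension funds' purchases of foreign equities 340.53, inward foreign direct investment in the manufacturing sector 787.70; capital account: sale of embassy land to a foreign government 49.73.)

2661.25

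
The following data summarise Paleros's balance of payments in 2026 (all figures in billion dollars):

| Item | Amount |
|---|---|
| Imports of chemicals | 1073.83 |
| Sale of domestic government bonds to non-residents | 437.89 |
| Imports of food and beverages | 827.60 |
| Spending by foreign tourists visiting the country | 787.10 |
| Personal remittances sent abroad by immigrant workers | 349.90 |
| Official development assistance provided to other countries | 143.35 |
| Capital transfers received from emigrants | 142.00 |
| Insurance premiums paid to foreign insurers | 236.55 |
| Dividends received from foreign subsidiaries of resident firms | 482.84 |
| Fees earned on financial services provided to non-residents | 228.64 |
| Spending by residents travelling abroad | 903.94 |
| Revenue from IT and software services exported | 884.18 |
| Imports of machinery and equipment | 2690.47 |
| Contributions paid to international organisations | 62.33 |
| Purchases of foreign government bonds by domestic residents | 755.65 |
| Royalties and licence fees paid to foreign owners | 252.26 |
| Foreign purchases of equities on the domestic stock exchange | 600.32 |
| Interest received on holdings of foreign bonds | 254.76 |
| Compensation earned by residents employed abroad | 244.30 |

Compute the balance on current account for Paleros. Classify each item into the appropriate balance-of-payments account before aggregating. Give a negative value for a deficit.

Goods: -827.60 - 2690.47 - 1073.83 = -4591.90
Services: -236.55 - 903.94 + 884.18 - 252.26 + 228.64 + 787.10 = 507.17
Primary income: 482.84 + 244.30 + 254.76 = 981.90
Secondary income: -62.33 - 143.35 - 349.90 = -555.58
Current account = (-4591.90) + 507.17 + 981.90 + (-555.58) = -3658.41
(Excluded from the current account — financial account: sale of domestic government bonds to non-residents 437.89, purchases of foreign government bonds by domestic residents 755.65, foreign purchases of equities on the domestic stock exchange 600.32; capital account: capital transfers received from emigrants 142.00.)

-3658.41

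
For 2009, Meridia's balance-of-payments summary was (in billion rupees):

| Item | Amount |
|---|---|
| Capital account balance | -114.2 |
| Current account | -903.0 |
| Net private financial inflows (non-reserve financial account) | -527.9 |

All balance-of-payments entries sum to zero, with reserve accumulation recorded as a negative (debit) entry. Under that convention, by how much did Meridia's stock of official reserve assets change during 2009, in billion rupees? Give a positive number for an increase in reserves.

Official reserve transactions balance = -((-903.0) + (-114.2) + (-527.9)) = 1545.1
An accumulation of reserves is recorded as a debit (negative entry), so the change in the stock of reserves is the negative of that balance.
Change in official reserves = -(1545.1) = -1545.1

-1545.1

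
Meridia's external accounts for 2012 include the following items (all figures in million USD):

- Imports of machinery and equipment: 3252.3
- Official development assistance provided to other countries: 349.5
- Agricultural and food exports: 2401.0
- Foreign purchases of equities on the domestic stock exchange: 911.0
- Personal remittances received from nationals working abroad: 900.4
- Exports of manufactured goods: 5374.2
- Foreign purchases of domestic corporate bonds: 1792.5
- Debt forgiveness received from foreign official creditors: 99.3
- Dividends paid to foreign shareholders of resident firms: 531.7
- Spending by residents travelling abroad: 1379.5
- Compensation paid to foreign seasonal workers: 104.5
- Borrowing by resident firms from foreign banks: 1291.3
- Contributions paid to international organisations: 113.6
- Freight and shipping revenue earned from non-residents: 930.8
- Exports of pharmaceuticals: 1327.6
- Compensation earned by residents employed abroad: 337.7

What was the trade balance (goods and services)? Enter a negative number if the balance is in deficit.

5401.8

Goods: 5374.2 - 3252.3 + 1327.6 + 2401.0 = 5850.5
Services: 930.8 - 1379.5 = -448.7
Trade balance = 5850.5 + (-448.7) = 5401.8
(Excluded from the trade balance — secondary income: official development assistance provided to other countries 349.5, personal remittances received from nationals working abroad 900.4, contributions paid to international organisations 113.6; financial account: foreign purchases of equities on the domestic stock exchange 911.0, foreign purchases of domestic corporate bonds 1792.5, borrowing by resident firms from foreign banks 1291.3; capital account: debt forgiveness received from foreign official creditors 99.3; primary income: dividends paid to foreign shareholders of resident firms 531.7, compensation paid to foreign seasonal workers 104.5, compensation earned by residents employed abroad 337.7.)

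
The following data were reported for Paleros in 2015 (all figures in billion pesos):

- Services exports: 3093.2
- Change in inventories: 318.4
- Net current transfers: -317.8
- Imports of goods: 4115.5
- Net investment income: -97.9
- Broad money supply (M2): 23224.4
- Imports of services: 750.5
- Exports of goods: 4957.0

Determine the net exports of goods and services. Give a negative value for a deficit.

Goods balance = 4957.0 - 4115.5 = 841.5
Services balance = 3093.2 - 750.5 = 2342.7
Trade balance (goods + services) = 841.5 + 2342.7 = 3184.2

3184.2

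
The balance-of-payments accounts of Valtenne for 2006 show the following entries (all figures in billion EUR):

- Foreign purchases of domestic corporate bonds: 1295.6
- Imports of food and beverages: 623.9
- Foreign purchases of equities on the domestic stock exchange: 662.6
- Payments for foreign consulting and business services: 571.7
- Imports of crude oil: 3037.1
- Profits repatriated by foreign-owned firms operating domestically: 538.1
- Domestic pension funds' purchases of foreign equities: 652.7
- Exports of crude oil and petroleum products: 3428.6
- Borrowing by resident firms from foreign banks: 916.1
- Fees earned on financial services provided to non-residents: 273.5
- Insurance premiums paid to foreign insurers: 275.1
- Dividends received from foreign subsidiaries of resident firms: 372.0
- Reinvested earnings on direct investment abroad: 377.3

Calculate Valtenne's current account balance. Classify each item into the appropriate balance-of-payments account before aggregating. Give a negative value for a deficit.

-594.5

Goods: 3428.6 - 623.9 - 3037.1 = -232.4
Services: -571.7 - 275.1 + 273.5 = -573.3
Primary income: -538.1 + 372.0 + 377.3 = 211.2
Current account = (-232.4) + (-573.3) + 211.2 = -594.5
(Excluded from the current account — financial account: foreign purchases of domestic corporate bonds 1295.6, foreign purchases of equities on the domestic stock exchange 662.6, domestic pension funds' purchases of foreign equities 652.7, borrowing by resident firms from foreign banks 916.1.)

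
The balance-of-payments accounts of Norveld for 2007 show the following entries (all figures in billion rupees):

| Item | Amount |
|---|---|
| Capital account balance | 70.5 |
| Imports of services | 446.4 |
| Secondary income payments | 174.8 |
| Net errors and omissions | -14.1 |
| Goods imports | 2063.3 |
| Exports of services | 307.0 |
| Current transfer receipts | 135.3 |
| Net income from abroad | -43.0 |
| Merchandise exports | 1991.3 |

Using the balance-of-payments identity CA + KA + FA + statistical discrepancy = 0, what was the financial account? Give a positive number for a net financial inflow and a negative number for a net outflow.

237.5

Goods balance = 1991.3 - 2063.3 = -72.0
Services balance = 307.0 - 446.4 = -139.4
Trade balance (goods + services) = -72.0 + (-139.4) = -211.4
Net primary income = -43.0
Net secondary income = 135.3 - 174.8 = -39.5
Current account = -211.4 + (-43.0) + (-39.5) = -293.9
Financial account = -(-293.9 + 70.5 + (-14.1)) = 237.5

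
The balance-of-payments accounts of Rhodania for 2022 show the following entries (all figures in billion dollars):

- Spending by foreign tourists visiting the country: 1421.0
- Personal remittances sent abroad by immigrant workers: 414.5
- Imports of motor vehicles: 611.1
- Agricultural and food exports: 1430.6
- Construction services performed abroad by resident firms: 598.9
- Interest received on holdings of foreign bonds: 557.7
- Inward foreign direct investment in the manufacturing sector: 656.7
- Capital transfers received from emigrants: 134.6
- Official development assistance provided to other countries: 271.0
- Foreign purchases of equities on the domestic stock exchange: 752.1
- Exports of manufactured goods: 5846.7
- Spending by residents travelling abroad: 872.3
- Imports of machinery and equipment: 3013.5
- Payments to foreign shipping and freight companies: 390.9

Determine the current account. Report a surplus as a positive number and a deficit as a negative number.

4281.6

Goods: -611.1 + 1430.6 + 5846.7 - 3013.5 = 3652.7
Services: 1421.0 - 390.9 - 872.3 + 598.9 = 756.7
Primary income: 557.7
Secondary income: -414.5 - 271.0 = -685.5
Current account = 3652.7 + 756.7 + 557.7 + (-685.5) = 4281.6
(Excluded from the current account — financial account: inward foreign direct investment in the manufacturing sector 656.7, foreign purchases of equities on the domestic stock exchange 752.1; capital account: capital transfers received from emigrants 134.6.)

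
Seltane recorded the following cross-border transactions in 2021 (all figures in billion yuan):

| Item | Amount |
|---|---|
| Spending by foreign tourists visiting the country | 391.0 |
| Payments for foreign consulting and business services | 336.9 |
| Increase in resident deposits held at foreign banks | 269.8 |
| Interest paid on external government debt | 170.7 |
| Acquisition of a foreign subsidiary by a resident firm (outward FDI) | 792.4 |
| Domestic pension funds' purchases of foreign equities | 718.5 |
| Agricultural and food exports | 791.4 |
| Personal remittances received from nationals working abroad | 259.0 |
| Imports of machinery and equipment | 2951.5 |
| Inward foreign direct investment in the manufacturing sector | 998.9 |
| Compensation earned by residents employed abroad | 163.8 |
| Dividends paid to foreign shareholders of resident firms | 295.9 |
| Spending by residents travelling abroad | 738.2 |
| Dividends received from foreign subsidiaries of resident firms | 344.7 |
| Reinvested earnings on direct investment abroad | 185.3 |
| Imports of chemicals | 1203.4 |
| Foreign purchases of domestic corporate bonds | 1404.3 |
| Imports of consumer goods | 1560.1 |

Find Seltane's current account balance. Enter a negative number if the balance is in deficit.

Goods: -1203.4 - 2951.5 - 1560.1 + 791.4 = -4923.6
Services: 391.0 - 336.9 - 738.2 = -684.1
Primary income: 185.3 + 163.8 - 170.7 + 344.7 - 295.9 = 227.2
Secondary income: 259.0
Current account = (-4923.6) + (-684.1) + 227.2 + 259.0 = -5121.5
(Excluded from the current account — financial account: increase in resident deposits held at foreign banks 269.8, acquisition of a foreign subsidiary by a resident firm (outward FDI) 792.4, domestic pension funds' purchases of foreign equities 718.5, inward foreign direct investment in the manufacturing sector 998.9, foreign purchases of domestic corporate bonds 1404.3.)

-5121.5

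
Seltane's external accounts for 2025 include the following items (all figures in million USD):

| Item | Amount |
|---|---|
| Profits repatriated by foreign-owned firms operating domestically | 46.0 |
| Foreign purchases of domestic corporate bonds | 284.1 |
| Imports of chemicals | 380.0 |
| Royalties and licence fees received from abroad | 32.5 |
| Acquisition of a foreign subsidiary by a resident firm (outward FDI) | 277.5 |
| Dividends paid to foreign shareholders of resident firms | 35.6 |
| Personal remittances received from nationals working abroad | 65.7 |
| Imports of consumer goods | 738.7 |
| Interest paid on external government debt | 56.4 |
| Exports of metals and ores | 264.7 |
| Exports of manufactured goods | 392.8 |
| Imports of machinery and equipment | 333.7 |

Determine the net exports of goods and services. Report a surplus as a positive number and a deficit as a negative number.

Goods: -738.7 + 392.8 + 264.7 - 380.0 - 333.7 = -794.9
Services: 32.5
Trade balance = -794.9 + 32.5 = -762.4
(Excluded from the trade balance — primary income: profits repatriated by foreign-owned firms operating domestically 46.0, dividends paid to foreign shareholders of resident firms 35.6, interest paid on external government debt 56.4; financial account: foreign purchases of domestic corporate bonds 284.1, acquisition of a foreign subsidiary by a resident firm (outward FDI) 277.5; secondary income: personal remittances received from nationals working abroad 65.7.)

-762.4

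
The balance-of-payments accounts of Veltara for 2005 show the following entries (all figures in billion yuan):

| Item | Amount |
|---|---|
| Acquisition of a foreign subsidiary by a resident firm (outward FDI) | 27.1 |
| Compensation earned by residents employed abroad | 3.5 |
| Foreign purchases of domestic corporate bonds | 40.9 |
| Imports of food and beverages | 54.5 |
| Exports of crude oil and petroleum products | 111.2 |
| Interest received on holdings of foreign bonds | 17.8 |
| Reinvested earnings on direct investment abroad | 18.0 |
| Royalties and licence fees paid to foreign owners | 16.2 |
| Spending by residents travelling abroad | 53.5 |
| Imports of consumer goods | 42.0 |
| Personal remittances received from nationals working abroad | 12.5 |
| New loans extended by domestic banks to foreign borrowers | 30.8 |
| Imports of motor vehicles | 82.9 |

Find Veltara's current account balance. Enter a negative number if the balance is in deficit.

-86.1

Goods: -54.5 + 111.2 - 42.0 - 82.9 = -68.2
Services: -53.5 - 16.2 = -69.7
Primary income: 17.8 + 3.5 + 18.0 = 39.3
Secondary income: 12.5
Current account = (-68.2) + (-69.7) + 39.3 + 12.5 = -86.1
(Excluded from the current account — financial account: acquisition of a foreign subsidiary by a resident firm (outward FDI) 27.1, foreign purchases of domestic corporate bonds 40.9, new loans extended by domestic banks to foreign borrowers 30.8.)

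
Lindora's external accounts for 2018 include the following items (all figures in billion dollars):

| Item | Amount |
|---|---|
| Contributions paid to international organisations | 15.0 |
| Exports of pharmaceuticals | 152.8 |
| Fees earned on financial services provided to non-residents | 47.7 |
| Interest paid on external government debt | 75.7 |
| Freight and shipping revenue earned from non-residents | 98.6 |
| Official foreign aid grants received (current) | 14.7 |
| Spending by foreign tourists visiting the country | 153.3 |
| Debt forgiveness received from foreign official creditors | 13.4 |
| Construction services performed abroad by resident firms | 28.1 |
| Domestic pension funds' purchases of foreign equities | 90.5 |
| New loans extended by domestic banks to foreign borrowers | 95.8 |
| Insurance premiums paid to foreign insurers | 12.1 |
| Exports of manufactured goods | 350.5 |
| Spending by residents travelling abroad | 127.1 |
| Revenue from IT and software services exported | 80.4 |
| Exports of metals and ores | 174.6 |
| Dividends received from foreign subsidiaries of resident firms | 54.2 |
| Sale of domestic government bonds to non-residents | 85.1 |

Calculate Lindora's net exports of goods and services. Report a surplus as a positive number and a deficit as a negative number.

946.8

Goods: 350.5 + 174.6 + 152.8 = 677.9
Services: 28.1 + 98.6 + 47.7 - 127.1 + 153.3 + 80.4 - 12.1 = 268.9
Trade balance = 677.9 + 268.9 = 946.8
(Excluded from the trade balance — secondary income: contributions paid to international organisations 15.0, official foreign aid grants received (current) 14.7; primary income: interest paid on external government debt 75.7, dividends received from foreign subsidiaries of resident firms 54.2; capital account: debt forgiveness received from foreign official creditors 13.4; financial account: domestic pension funds' purchases of foreign equities 90.5, new loans extended by domestic banks to foreign borrowers 95.8, sale of domestic government bonds to non-residents 85.1.)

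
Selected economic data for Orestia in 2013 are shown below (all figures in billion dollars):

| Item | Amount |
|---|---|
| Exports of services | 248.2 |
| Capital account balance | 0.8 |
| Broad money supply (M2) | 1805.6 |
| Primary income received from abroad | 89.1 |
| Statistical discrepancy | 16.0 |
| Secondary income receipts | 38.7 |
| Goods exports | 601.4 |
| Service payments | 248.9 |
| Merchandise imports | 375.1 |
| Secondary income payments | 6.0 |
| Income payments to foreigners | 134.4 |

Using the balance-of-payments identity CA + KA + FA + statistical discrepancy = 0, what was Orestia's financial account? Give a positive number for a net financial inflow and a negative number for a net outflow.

-229.8

Goods balance = 601.4 - 375.1 = 226.3
Services balance = 248.2 - 248.9 = -0.7
Trade balance (goods + services) = 226.3 + (-0.7) = 225.6
Net primary income = 89.1 - 134.4 = -45.3
Net secondary income = 38.7 - 6.0 = 32.7
Current account = 225.6 + (-45.3) + 32.7 = 213.0
Financial account = -(213.0 + 0.8 + 16.0) = -229.8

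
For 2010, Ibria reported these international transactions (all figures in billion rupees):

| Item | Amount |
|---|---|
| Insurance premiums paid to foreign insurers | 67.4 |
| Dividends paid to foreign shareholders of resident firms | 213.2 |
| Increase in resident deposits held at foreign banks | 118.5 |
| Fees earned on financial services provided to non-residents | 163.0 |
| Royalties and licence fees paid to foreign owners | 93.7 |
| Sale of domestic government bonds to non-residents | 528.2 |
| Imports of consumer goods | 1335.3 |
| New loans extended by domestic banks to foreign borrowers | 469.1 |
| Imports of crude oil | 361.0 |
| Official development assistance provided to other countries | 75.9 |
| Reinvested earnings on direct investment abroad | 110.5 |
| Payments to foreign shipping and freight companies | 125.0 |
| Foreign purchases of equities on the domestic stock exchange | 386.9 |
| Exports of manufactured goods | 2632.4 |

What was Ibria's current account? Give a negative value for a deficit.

634.4

Goods: -1335.3 + 2632.4 - 361.0 = 936.1
Services: 163.0 - 125.0 - 67.4 - 93.7 = -123.1
Primary income: -213.2 + 110.5 = -102.7
Secondary income: -75.9
Current account = 936.1 + (-123.1) + (-102.7) + (-75.9) = 634.4
(Excluded from the current account — financial account: increase in resident deposits held at foreign banks 118.5, sale of domestic government bonds to non-residents 528.2, new loans extended by domestic banks to foreign borrowers 469.1, foreign purchases of equities on the domestic stock exchange 386.9.)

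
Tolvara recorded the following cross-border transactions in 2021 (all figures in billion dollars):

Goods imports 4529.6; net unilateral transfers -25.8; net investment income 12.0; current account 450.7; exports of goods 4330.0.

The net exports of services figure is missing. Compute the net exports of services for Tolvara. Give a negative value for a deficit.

664.1

Current account = goods balance + services balance + net primary income + net secondary income
Sum of the known components = -213.4
Net exports of services = CA - (known components) = 450.7 - (-213.4) = 664.1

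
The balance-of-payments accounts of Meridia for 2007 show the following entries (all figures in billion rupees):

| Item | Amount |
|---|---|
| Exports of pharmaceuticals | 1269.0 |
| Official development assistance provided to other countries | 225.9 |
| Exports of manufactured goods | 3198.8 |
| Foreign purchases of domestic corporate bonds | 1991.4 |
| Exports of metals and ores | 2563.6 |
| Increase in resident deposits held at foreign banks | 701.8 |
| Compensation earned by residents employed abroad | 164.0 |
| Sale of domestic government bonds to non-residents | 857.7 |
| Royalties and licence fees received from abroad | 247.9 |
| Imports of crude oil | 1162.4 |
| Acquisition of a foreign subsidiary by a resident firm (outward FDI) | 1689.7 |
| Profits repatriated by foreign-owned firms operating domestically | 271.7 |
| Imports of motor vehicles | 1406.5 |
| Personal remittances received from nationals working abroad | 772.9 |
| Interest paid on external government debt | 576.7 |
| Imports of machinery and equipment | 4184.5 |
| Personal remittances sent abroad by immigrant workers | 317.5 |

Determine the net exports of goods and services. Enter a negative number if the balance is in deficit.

Goods: -1162.4 + 3198.8 + 1269.0 + 2563.6 - 4184.5 - 1406.5 = 278.0
Services: 247.9
Trade balance = 278.0 + 247.9 = 525.9
(Excluded from the trade balance — secondary income: official development assistance provided to other countries 225.9, personal remittances received from nationals working abroad 772.9, personal remittances sent abroad by immigrant workers 317.5; financial account: foreign purchases of domestic corporate bonds 1991.4, increase in resident deposits held at foreign banks 701.8, sale of domestic government bonds to non-residents 857.7, acquisition of a foreign subsidiary by a resident firm (outward FDI) 1689.7; primary income: compensation earned by residents employed abroad 164.0, profits repatriated by foreign-owned firms operating domestically 271.7, interest paid on external government debt 576.7.)

525.9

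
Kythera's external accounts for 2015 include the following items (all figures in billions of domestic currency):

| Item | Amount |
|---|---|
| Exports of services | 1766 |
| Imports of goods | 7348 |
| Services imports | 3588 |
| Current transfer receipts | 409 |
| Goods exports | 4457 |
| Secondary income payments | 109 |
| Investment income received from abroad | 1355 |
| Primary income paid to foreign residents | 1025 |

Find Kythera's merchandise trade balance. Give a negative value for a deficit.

-2891

Goods balance = 4457 - 7348 = -2891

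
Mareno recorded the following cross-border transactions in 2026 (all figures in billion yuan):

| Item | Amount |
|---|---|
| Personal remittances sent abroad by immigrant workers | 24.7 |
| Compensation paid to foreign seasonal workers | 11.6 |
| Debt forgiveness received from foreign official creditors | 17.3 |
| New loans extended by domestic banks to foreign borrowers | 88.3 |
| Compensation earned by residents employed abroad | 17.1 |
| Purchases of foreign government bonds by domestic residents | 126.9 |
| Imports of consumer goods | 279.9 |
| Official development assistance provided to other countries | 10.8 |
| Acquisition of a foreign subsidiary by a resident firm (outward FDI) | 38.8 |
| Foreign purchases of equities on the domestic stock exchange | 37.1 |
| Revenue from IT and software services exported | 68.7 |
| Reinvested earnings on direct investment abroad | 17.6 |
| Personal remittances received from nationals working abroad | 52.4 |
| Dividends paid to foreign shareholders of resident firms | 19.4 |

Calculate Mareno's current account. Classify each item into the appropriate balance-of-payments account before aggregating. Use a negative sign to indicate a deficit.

Goods: -279.9
Services: 68.7
Primary income: -19.4 + 17.1 + 17.6 - 11.6 = 3.7
Secondary income: -10.8 + 52.4 - 24.7 = 16.9
Current account = (-279.9) + 68.7 + 3.7 + 16.9 = -190.6
(Excluded from the current account — capital account: debt forgiveness received from foreign official creditors 17.3; financial account: new loans extended by domestic banks to foreign borrowers 88.3, purchases of foreign government bonds by domestic residents 126.9, acquisition of a foreign subsidiary by a resident firm (outward FDI) 38.8, foreign purchases of equities on the domestic stock exchange 37.1.)

-190.6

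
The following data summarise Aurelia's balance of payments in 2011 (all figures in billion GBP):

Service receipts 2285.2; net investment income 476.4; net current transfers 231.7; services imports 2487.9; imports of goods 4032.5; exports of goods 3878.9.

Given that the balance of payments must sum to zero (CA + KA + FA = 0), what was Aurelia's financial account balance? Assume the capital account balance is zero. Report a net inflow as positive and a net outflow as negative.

Goods balance = 3878.9 - 4032.5 = -153.6
Services balance = 2285.2 - 2487.9 = -202.7
Trade balance (goods + services) = -153.6 + (-202.7) = -356.3
Net primary income = 476.4
Net secondary income = 231.7
Current account = -356.3 + 476.4 + 231.7 = 351.8
Financial account = -(351.8) = -351.8

-351.8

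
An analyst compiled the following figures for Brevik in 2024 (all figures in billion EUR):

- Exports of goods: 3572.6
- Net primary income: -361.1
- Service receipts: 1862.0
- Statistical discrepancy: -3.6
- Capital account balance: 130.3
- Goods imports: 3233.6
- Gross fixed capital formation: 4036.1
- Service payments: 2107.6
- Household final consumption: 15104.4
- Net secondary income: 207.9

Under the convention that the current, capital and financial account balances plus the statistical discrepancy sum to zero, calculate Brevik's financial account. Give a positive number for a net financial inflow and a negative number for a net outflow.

-66.9

Goods balance = 3572.6 - 3233.6 = 339.0
Services balance = 1862.0 - 2107.6 = -245.6
Trade balance (goods + services) = 339.0 + (-245.6) = 93.4
Net primary income = -361.1
Net secondary income = 207.9
Current account = 93.4 + (-361.1) + 207.9 = -59.8
Financial account = -(-59.8 + 130.3 + (-3.6)) = -66.9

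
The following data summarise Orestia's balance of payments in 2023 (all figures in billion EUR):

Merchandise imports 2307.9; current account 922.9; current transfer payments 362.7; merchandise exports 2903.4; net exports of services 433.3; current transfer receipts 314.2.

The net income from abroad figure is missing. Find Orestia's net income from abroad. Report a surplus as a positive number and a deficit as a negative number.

-57.4

Current account = goods balance + services balance + net primary income + net secondary income
Sum of the known components = 980.3
Net income from abroad = CA - (known components) = 922.9 - 980.3 = -57.4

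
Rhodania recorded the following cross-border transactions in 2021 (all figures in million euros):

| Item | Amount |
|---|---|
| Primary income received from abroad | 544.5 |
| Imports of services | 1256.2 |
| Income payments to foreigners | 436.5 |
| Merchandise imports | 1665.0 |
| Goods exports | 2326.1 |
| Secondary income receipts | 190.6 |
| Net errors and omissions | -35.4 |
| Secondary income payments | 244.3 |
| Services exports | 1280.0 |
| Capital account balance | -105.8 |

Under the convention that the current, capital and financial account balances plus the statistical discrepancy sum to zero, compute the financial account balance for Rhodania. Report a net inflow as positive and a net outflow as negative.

Goods balance = 2326.1 - 1665.0 = 661.1
Services balance = 1280.0 - 1256.2 = 23.8
Trade balance (goods + services) = 661.1 + 23.8 = 684.9
Net primary income = 544.5 - 436.5 = 108.0
Net secondary income = 190.6 - 244.3 = -53.7
Current account = 684.9 + 108.0 + (-53.7) = 739.2
Financial account = -(739.2 + (-105.8) + (-35.4)) = -598.0

-598.0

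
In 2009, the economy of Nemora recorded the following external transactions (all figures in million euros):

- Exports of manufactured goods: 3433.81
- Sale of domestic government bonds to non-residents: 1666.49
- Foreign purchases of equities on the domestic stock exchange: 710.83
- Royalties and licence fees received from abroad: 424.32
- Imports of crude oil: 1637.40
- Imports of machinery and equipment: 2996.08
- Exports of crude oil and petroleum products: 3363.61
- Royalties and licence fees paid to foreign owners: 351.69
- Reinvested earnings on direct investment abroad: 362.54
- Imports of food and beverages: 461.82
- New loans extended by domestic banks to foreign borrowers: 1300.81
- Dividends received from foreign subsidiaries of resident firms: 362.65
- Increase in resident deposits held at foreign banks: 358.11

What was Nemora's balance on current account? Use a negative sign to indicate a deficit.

2499.94

Goods: -2996.08 - 461.82 - 1637.40 + 3363.61 + 3433.81 = 1702.12
Services: -351.69 + 424.32 = 72.63
Primary income: 362.54 + 362.65 = 725.19
Current account = 1702.12 + 72.63 + 725.19 = 2499.94
(Excluded from the current account — financial account: sale of domestic government bonds to non-residents 1666.49, foreign purchases of equities on the domestic stock exchange 710.83, new loans extended by domestic banks to foreign borrowers 1300.81, increase in resident deposits held at foreign banks 358.11.)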